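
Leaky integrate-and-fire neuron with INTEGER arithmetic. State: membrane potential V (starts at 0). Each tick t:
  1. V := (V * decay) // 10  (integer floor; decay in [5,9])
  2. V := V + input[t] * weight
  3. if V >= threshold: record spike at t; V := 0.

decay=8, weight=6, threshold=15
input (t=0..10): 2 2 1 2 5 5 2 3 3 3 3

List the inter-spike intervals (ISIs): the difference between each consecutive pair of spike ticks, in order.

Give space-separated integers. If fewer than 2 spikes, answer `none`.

t=0: input=2 -> V=12
t=1: input=2 -> V=0 FIRE
t=2: input=1 -> V=6
t=3: input=2 -> V=0 FIRE
t=4: input=5 -> V=0 FIRE
t=5: input=5 -> V=0 FIRE
t=6: input=2 -> V=12
t=7: input=3 -> V=0 FIRE
t=8: input=3 -> V=0 FIRE
t=9: input=3 -> V=0 FIRE
t=10: input=3 -> V=0 FIRE

Answer: 2 1 1 2 1 1 1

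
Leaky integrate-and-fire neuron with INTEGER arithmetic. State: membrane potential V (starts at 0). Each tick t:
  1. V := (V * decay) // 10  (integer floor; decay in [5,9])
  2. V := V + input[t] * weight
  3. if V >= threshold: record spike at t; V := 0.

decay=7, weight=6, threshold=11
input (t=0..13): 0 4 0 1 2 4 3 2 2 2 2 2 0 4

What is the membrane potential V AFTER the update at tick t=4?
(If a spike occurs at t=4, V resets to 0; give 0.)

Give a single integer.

Answer: 0

Derivation:
t=0: input=0 -> V=0
t=1: input=4 -> V=0 FIRE
t=2: input=0 -> V=0
t=3: input=1 -> V=6
t=4: input=2 -> V=0 FIRE
t=5: input=4 -> V=0 FIRE
t=6: input=3 -> V=0 FIRE
t=7: input=2 -> V=0 FIRE
t=8: input=2 -> V=0 FIRE
t=9: input=2 -> V=0 FIRE
t=10: input=2 -> V=0 FIRE
t=11: input=2 -> V=0 FIRE
t=12: input=0 -> V=0
t=13: input=4 -> V=0 FIRE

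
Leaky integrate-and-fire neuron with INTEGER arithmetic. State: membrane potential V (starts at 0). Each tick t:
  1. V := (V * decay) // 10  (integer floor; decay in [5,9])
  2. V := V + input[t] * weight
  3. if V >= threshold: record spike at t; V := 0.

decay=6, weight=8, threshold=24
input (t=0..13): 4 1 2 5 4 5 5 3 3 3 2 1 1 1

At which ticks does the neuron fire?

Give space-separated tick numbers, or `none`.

t=0: input=4 -> V=0 FIRE
t=1: input=1 -> V=8
t=2: input=2 -> V=20
t=3: input=5 -> V=0 FIRE
t=4: input=4 -> V=0 FIRE
t=5: input=5 -> V=0 FIRE
t=6: input=5 -> V=0 FIRE
t=7: input=3 -> V=0 FIRE
t=8: input=3 -> V=0 FIRE
t=9: input=3 -> V=0 FIRE
t=10: input=2 -> V=16
t=11: input=1 -> V=17
t=12: input=1 -> V=18
t=13: input=1 -> V=18

Answer: 0 3 4 5 6 7 8 9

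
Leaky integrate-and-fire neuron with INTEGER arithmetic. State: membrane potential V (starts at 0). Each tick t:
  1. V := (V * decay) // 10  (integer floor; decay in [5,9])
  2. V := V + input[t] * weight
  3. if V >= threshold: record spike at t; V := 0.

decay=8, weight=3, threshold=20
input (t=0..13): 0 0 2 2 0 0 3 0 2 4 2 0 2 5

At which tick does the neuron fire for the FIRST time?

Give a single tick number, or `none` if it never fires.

Answer: 9

Derivation:
t=0: input=0 -> V=0
t=1: input=0 -> V=0
t=2: input=2 -> V=6
t=3: input=2 -> V=10
t=4: input=0 -> V=8
t=5: input=0 -> V=6
t=6: input=3 -> V=13
t=7: input=0 -> V=10
t=8: input=2 -> V=14
t=9: input=4 -> V=0 FIRE
t=10: input=2 -> V=6
t=11: input=0 -> V=4
t=12: input=2 -> V=9
t=13: input=5 -> V=0 FIRE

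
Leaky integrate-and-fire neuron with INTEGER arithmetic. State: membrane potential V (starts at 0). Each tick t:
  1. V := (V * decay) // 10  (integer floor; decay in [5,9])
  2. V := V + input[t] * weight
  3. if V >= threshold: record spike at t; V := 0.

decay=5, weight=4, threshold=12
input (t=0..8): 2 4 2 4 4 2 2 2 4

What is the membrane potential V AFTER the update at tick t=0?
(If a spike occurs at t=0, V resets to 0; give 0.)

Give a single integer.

Answer: 8

Derivation:
t=0: input=2 -> V=8
t=1: input=4 -> V=0 FIRE
t=2: input=2 -> V=8
t=3: input=4 -> V=0 FIRE
t=4: input=4 -> V=0 FIRE
t=5: input=2 -> V=8
t=6: input=2 -> V=0 FIRE
t=7: input=2 -> V=8
t=8: input=4 -> V=0 FIRE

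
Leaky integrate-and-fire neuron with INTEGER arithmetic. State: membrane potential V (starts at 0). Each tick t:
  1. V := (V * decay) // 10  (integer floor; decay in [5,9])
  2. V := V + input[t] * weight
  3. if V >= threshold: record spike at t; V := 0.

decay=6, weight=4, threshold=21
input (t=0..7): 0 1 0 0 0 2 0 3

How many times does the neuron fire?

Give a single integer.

Answer: 0

Derivation:
t=0: input=0 -> V=0
t=1: input=1 -> V=4
t=2: input=0 -> V=2
t=3: input=0 -> V=1
t=4: input=0 -> V=0
t=5: input=2 -> V=8
t=6: input=0 -> V=4
t=7: input=3 -> V=14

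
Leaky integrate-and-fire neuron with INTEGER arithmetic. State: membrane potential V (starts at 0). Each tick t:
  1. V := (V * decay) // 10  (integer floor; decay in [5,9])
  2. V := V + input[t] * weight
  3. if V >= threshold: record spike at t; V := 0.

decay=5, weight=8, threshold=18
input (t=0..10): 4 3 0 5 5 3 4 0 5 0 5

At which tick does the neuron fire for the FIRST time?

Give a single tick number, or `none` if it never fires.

Answer: 0

Derivation:
t=0: input=4 -> V=0 FIRE
t=1: input=3 -> V=0 FIRE
t=2: input=0 -> V=0
t=3: input=5 -> V=0 FIRE
t=4: input=5 -> V=0 FIRE
t=5: input=3 -> V=0 FIRE
t=6: input=4 -> V=0 FIRE
t=7: input=0 -> V=0
t=8: input=5 -> V=0 FIRE
t=9: input=0 -> V=0
t=10: input=5 -> V=0 FIRE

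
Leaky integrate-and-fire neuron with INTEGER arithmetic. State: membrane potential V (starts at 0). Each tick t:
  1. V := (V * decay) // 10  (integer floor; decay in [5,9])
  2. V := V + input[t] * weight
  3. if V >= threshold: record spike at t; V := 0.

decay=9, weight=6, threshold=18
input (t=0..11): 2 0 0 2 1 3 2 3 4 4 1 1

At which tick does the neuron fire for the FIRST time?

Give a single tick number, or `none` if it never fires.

t=0: input=2 -> V=12
t=1: input=0 -> V=10
t=2: input=0 -> V=9
t=3: input=2 -> V=0 FIRE
t=4: input=1 -> V=6
t=5: input=3 -> V=0 FIRE
t=6: input=2 -> V=12
t=7: input=3 -> V=0 FIRE
t=8: input=4 -> V=0 FIRE
t=9: input=4 -> V=0 FIRE
t=10: input=1 -> V=6
t=11: input=1 -> V=11

Answer: 3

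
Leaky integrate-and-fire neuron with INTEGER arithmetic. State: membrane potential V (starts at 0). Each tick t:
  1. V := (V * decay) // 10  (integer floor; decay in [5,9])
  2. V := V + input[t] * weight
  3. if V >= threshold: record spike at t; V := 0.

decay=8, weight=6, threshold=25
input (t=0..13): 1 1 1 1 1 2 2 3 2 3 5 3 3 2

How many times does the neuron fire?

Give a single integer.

t=0: input=1 -> V=6
t=1: input=1 -> V=10
t=2: input=1 -> V=14
t=3: input=1 -> V=17
t=4: input=1 -> V=19
t=5: input=2 -> V=0 FIRE
t=6: input=2 -> V=12
t=7: input=3 -> V=0 FIRE
t=8: input=2 -> V=12
t=9: input=3 -> V=0 FIRE
t=10: input=5 -> V=0 FIRE
t=11: input=3 -> V=18
t=12: input=3 -> V=0 FIRE
t=13: input=2 -> V=12

Answer: 5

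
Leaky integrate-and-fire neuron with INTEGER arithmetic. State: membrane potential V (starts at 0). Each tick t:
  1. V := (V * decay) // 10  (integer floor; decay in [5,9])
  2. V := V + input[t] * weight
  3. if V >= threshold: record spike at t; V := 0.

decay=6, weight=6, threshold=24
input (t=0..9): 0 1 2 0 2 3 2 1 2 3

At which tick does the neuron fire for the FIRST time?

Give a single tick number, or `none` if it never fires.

Answer: 5

Derivation:
t=0: input=0 -> V=0
t=1: input=1 -> V=6
t=2: input=2 -> V=15
t=3: input=0 -> V=9
t=4: input=2 -> V=17
t=5: input=3 -> V=0 FIRE
t=6: input=2 -> V=12
t=7: input=1 -> V=13
t=8: input=2 -> V=19
t=9: input=3 -> V=0 FIRE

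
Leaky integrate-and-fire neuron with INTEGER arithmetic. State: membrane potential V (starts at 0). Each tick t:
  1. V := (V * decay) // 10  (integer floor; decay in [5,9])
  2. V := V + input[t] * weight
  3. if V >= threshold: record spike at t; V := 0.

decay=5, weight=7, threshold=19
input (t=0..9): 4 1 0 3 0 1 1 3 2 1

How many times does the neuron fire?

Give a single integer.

t=0: input=4 -> V=0 FIRE
t=1: input=1 -> V=7
t=2: input=0 -> V=3
t=3: input=3 -> V=0 FIRE
t=4: input=0 -> V=0
t=5: input=1 -> V=7
t=6: input=1 -> V=10
t=7: input=3 -> V=0 FIRE
t=8: input=2 -> V=14
t=9: input=1 -> V=14

Answer: 3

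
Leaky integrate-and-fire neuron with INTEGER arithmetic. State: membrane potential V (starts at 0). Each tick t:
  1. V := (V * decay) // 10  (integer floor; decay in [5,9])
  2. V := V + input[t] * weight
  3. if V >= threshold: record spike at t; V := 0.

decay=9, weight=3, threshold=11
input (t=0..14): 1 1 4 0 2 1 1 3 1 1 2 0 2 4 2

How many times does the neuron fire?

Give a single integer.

t=0: input=1 -> V=3
t=1: input=1 -> V=5
t=2: input=4 -> V=0 FIRE
t=3: input=0 -> V=0
t=4: input=2 -> V=6
t=5: input=1 -> V=8
t=6: input=1 -> V=10
t=7: input=3 -> V=0 FIRE
t=8: input=1 -> V=3
t=9: input=1 -> V=5
t=10: input=2 -> V=10
t=11: input=0 -> V=9
t=12: input=2 -> V=0 FIRE
t=13: input=4 -> V=0 FIRE
t=14: input=2 -> V=6

Answer: 4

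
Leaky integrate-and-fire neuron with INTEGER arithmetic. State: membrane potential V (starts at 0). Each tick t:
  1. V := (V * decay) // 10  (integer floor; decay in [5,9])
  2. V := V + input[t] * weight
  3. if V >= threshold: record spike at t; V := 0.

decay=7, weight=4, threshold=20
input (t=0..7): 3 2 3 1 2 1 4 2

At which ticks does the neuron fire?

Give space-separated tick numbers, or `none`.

Answer: 2 6

Derivation:
t=0: input=3 -> V=12
t=1: input=2 -> V=16
t=2: input=3 -> V=0 FIRE
t=3: input=1 -> V=4
t=4: input=2 -> V=10
t=5: input=1 -> V=11
t=6: input=4 -> V=0 FIRE
t=7: input=2 -> V=8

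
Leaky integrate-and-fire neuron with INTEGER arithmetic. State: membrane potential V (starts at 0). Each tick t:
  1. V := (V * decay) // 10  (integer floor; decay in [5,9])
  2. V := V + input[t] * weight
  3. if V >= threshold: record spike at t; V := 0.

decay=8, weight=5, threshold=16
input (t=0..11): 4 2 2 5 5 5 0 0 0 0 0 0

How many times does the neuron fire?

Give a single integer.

Answer: 5

Derivation:
t=0: input=4 -> V=0 FIRE
t=1: input=2 -> V=10
t=2: input=2 -> V=0 FIRE
t=3: input=5 -> V=0 FIRE
t=4: input=5 -> V=0 FIRE
t=5: input=5 -> V=0 FIRE
t=6: input=0 -> V=0
t=7: input=0 -> V=0
t=8: input=0 -> V=0
t=9: input=0 -> V=0
t=10: input=0 -> V=0
t=11: input=0 -> V=0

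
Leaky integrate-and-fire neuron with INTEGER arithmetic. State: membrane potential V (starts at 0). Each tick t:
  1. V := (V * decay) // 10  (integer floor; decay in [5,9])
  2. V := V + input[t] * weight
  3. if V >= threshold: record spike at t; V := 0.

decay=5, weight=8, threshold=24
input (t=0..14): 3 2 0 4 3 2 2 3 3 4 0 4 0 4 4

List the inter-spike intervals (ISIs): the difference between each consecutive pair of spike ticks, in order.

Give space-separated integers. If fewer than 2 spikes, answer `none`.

Answer: 3 1 2 1 1 1 2 2 1

Derivation:
t=0: input=3 -> V=0 FIRE
t=1: input=2 -> V=16
t=2: input=0 -> V=8
t=3: input=4 -> V=0 FIRE
t=4: input=3 -> V=0 FIRE
t=5: input=2 -> V=16
t=6: input=2 -> V=0 FIRE
t=7: input=3 -> V=0 FIRE
t=8: input=3 -> V=0 FIRE
t=9: input=4 -> V=0 FIRE
t=10: input=0 -> V=0
t=11: input=4 -> V=0 FIRE
t=12: input=0 -> V=0
t=13: input=4 -> V=0 FIRE
t=14: input=4 -> V=0 FIRE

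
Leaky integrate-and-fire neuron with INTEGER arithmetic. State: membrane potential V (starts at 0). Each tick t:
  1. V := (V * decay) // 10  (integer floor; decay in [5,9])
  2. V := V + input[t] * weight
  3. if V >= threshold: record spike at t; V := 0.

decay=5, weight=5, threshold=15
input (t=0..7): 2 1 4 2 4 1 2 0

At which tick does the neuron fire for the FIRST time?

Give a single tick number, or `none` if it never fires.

Answer: 2

Derivation:
t=0: input=2 -> V=10
t=1: input=1 -> V=10
t=2: input=4 -> V=0 FIRE
t=3: input=2 -> V=10
t=4: input=4 -> V=0 FIRE
t=5: input=1 -> V=5
t=6: input=2 -> V=12
t=7: input=0 -> V=6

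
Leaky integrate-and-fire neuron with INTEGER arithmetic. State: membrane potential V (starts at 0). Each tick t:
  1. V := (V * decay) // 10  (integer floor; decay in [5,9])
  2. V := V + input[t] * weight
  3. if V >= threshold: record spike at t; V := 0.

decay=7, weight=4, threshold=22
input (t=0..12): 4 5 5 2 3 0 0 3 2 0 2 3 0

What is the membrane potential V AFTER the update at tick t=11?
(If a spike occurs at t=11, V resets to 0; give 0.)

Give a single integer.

Answer: 0

Derivation:
t=0: input=4 -> V=16
t=1: input=5 -> V=0 FIRE
t=2: input=5 -> V=20
t=3: input=2 -> V=0 FIRE
t=4: input=3 -> V=12
t=5: input=0 -> V=8
t=6: input=0 -> V=5
t=7: input=3 -> V=15
t=8: input=2 -> V=18
t=9: input=0 -> V=12
t=10: input=2 -> V=16
t=11: input=3 -> V=0 FIRE
t=12: input=0 -> V=0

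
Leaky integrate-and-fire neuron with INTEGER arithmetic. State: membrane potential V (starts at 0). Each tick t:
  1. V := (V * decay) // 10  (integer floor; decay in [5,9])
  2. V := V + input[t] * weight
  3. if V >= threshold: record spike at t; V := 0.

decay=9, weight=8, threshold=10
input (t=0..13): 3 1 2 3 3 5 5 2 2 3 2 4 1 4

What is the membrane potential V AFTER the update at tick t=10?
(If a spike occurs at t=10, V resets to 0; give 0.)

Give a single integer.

Answer: 0

Derivation:
t=0: input=3 -> V=0 FIRE
t=1: input=1 -> V=8
t=2: input=2 -> V=0 FIRE
t=3: input=3 -> V=0 FIRE
t=4: input=3 -> V=0 FIRE
t=5: input=5 -> V=0 FIRE
t=6: input=5 -> V=0 FIRE
t=7: input=2 -> V=0 FIRE
t=8: input=2 -> V=0 FIRE
t=9: input=3 -> V=0 FIRE
t=10: input=2 -> V=0 FIRE
t=11: input=4 -> V=0 FIRE
t=12: input=1 -> V=8
t=13: input=4 -> V=0 FIRE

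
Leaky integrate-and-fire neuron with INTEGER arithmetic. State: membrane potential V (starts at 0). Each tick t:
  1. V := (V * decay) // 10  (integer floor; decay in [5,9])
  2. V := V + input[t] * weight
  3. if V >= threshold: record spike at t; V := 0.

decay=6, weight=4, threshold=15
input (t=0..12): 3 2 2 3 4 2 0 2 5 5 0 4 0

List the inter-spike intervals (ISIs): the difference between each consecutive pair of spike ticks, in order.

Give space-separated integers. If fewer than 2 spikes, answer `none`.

t=0: input=3 -> V=12
t=1: input=2 -> V=0 FIRE
t=2: input=2 -> V=8
t=3: input=3 -> V=0 FIRE
t=4: input=4 -> V=0 FIRE
t=5: input=2 -> V=8
t=6: input=0 -> V=4
t=7: input=2 -> V=10
t=8: input=5 -> V=0 FIRE
t=9: input=5 -> V=0 FIRE
t=10: input=0 -> V=0
t=11: input=4 -> V=0 FIRE
t=12: input=0 -> V=0

Answer: 2 1 4 1 2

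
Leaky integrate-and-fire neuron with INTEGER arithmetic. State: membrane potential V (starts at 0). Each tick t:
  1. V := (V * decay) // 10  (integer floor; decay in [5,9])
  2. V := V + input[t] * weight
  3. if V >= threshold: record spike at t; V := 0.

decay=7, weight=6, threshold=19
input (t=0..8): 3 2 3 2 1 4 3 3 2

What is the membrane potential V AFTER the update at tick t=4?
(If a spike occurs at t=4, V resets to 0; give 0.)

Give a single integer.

Answer: 6

Derivation:
t=0: input=3 -> V=18
t=1: input=2 -> V=0 FIRE
t=2: input=3 -> V=18
t=3: input=2 -> V=0 FIRE
t=4: input=1 -> V=6
t=5: input=4 -> V=0 FIRE
t=6: input=3 -> V=18
t=7: input=3 -> V=0 FIRE
t=8: input=2 -> V=12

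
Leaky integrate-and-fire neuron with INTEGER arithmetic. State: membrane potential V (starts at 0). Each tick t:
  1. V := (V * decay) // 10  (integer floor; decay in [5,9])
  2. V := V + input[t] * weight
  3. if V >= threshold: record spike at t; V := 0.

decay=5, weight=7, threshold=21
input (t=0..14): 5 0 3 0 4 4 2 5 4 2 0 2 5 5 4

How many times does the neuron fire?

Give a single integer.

t=0: input=5 -> V=0 FIRE
t=1: input=0 -> V=0
t=2: input=3 -> V=0 FIRE
t=3: input=0 -> V=0
t=4: input=4 -> V=0 FIRE
t=5: input=4 -> V=0 FIRE
t=6: input=2 -> V=14
t=7: input=5 -> V=0 FIRE
t=8: input=4 -> V=0 FIRE
t=9: input=2 -> V=14
t=10: input=0 -> V=7
t=11: input=2 -> V=17
t=12: input=5 -> V=0 FIRE
t=13: input=5 -> V=0 FIRE
t=14: input=4 -> V=0 FIRE

Answer: 9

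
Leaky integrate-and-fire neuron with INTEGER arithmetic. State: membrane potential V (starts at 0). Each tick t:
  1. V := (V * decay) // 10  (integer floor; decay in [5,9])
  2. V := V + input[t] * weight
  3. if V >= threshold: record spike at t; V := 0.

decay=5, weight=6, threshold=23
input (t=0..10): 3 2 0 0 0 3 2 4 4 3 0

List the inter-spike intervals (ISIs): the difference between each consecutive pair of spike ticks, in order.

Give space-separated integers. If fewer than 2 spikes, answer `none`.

t=0: input=3 -> V=18
t=1: input=2 -> V=21
t=2: input=0 -> V=10
t=3: input=0 -> V=5
t=4: input=0 -> V=2
t=5: input=3 -> V=19
t=6: input=2 -> V=21
t=7: input=4 -> V=0 FIRE
t=8: input=4 -> V=0 FIRE
t=9: input=3 -> V=18
t=10: input=0 -> V=9

Answer: 1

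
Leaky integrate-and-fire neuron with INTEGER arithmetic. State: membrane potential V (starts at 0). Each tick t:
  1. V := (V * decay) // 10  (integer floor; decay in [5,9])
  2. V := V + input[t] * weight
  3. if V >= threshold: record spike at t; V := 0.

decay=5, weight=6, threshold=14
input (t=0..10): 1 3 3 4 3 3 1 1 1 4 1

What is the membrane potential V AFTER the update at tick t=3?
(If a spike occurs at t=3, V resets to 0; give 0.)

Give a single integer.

Answer: 0

Derivation:
t=0: input=1 -> V=6
t=1: input=3 -> V=0 FIRE
t=2: input=3 -> V=0 FIRE
t=3: input=4 -> V=0 FIRE
t=4: input=3 -> V=0 FIRE
t=5: input=3 -> V=0 FIRE
t=6: input=1 -> V=6
t=7: input=1 -> V=9
t=8: input=1 -> V=10
t=9: input=4 -> V=0 FIRE
t=10: input=1 -> V=6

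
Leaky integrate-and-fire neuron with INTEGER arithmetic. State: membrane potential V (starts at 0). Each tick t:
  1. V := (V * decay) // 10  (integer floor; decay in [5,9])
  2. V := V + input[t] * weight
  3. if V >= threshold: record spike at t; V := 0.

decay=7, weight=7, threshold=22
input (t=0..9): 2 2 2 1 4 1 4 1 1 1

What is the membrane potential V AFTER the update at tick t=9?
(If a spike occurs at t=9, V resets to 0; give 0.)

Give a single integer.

Answer: 14

Derivation:
t=0: input=2 -> V=14
t=1: input=2 -> V=0 FIRE
t=2: input=2 -> V=14
t=3: input=1 -> V=16
t=4: input=4 -> V=0 FIRE
t=5: input=1 -> V=7
t=6: input=4 -> V=0 FIRE
t=7: input=1 -> V=7
t=8: input=1 -> V=11
t=9: input=1 -> V=14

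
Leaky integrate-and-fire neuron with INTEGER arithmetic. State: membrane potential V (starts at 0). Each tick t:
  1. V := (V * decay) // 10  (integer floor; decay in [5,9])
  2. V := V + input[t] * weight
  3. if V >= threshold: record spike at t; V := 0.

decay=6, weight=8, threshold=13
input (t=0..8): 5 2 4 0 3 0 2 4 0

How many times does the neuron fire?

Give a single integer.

Answer: 6

Derivation:
t=0: input=5 -> V=0 FIRE
t=1: input=2 -> V=0 FIRE
t=2: input=4 -> V=0 FIRE
t=3: input=0 -> V=0
t=4: input=3 -> V=0 FIRE
t=5: input=0 -> V=0
t=6: input=2 -> V=0 FIRE
t=7: input=4 -> V=0 FIRE
t=8: input=0 -> V=0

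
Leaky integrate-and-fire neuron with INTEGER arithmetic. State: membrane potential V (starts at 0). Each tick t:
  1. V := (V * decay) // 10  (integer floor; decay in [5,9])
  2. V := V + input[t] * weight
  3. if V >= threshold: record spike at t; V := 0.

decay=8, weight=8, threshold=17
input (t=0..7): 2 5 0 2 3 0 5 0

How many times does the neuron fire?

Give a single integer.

t=0: input=2 -> V=16
t=1: input=5 -> V=0 FIRE
t=2: input=0 -> V=0
t=3: input=2 -> V=16
t=4: input=3 -> V=0 FIRE
t=5: input=0 -> V=0
t=6: input=5 -> V=0 FIRE
t=7: input=0 -> V=0

Answer: 3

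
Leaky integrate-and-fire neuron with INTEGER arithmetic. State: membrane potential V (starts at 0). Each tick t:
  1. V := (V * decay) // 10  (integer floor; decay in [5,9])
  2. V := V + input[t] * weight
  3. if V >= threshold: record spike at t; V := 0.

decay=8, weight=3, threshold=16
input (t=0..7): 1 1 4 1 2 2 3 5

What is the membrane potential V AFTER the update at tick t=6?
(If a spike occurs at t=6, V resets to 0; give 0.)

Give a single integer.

t=0: input=1 -> V=3
t=1: input=1 -> V=5
t=2: input=4 -> V=0 FIRE
t=3: input=1 -> V=3
t=4: input=2 -> V=8
t=5: input=2 -> V=12
t=6: input=3 -> V=0 FIRE
t=7: input=5 -> V=15

Answer: 0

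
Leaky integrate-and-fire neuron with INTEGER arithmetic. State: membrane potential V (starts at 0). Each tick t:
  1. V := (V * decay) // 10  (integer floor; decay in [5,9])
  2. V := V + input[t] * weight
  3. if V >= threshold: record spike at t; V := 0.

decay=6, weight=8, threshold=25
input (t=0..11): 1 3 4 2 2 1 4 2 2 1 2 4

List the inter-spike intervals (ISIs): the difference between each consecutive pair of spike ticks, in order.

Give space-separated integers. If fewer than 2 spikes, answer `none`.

t=0: input=1 -> V=8
t=1: input=3 -> V=0 FIRE
t=2: input=4 -> V=0 FIRE
t=3: input=2 -> V=16
t=4: input=2 -> V=0 FIRE
t=5: input=1 -> V=8
t=6: input=4 -> V=0 FIRE
t=7: input=2 -> V=16
t=8: input=2 -> V=0 FIRE
t=9: input=1 -> V=8
t=10: input=2 -> V=20
t=11: input=4 -> V=0 FIRE

Answer: 1 2 2 2 3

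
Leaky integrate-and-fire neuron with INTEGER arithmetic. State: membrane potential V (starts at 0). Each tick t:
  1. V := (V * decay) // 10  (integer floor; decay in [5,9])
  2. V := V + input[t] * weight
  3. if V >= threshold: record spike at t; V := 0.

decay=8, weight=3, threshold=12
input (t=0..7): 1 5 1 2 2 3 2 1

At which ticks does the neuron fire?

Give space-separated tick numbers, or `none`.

t=0: input=1 -> V=3
t=1: input=5 -> V=0 FIRE
t=2: input=1 -> V=3
t=3: input=2 -> V=8
t=4: input=2 -> V=0 FIRE
t=5: input=3 -> V=9
t=6: input=2 -> V=0 FIRE
t=7: input=1 -> V=3

Answer: 1 4 6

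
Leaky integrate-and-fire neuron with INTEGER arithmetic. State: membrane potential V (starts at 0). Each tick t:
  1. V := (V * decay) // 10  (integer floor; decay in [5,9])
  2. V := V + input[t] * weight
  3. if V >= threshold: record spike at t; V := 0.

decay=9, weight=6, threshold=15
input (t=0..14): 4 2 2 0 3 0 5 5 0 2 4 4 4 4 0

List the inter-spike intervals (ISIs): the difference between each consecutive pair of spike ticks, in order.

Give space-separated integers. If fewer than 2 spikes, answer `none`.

t=0: input=4 -> V=0 FIRE
t=1: input=2 -> V=12
t=2: input=2 -> V=0 FIRE
t=3: input=0 -> V=0
t=4: input=3 -> V=0 FIRE
t=5: input=0 -> V=0
t=6: input=5 -> V=0 FIRE
t=7: input=5 -> V=0 FIRE
t=8: input=0 -> V=0
t=9: input=2 -> V=12
t=10: input=4 -> V=0 FIRE
t=11: input=4 -> V=0 FIRE
t=12: input=4 -> V=0 FIRE
t=13: input=4 -> V=0 FIRE
t=14: input=0 -> V=0

Answer: 2 2 2 1 3 1 1 1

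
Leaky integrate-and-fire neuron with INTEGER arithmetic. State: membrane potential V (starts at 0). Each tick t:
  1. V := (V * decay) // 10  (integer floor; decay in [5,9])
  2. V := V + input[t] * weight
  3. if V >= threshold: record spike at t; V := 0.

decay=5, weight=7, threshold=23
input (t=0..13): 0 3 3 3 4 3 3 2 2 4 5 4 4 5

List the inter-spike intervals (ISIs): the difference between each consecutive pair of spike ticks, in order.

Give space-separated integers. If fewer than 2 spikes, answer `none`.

t=0: input=0 -> V=0
t=1: input=3 -> V=21
t=2: input=3 -> V=0 FIRE
t=3: input=3 -> V=21
t=4: input=4 -> V=0 FIRE
t=5: input=3 -> V=21
t=6: input=3 -> V=0 FIRE
t=7: input=2 -> V=14
t=8: input=2 -> V=21
t=9: input=4 -> V=0 FIRE
t=10: input=5 -> V=0 FIRE
t=11: input=4 -> V=0 FIRE
t=12: input=4 -> V=0 FIRE
t=13: input=5 -> V=0 FIRE

Answer: 2 2 3 1 1 1 1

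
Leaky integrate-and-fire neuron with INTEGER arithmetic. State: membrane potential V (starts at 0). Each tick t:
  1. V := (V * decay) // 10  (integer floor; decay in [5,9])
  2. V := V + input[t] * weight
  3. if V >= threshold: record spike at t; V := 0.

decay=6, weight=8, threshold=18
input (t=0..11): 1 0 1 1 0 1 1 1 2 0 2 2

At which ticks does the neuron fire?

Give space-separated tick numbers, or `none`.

t=0: input=1 -> V=8
t=1: input=0 -> V=4
t=2: input=1 -> V=10
t=3: input=1 -> V=14
t=4: input=0 -> V=8
t=5: input=1 -> V=12
t=6: input=1 -> V=15
t=7: input=1 -> V=17
t=8: input=2 -> V=0 FIRE
t=9: input=0 -> V=0
t=10: input=2 -> V=16
t=11: input=2 -> V=0 FIRE

Answer: 8 11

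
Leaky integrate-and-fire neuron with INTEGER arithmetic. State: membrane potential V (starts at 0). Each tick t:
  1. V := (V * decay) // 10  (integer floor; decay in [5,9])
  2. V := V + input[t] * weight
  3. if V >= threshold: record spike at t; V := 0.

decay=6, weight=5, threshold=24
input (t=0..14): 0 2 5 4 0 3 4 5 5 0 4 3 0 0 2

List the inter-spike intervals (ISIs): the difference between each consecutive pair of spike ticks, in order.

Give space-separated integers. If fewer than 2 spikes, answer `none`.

t=0: input=0 -> V=0
t=1: input=2 -> V=10
t=2: input=5 -> V=0 FIRE
t=3: input=4 -> V=20
t=4: input=0 -> V=12
t=5: input=3 -> V=22
t=6: input=4 -> V=0 FIRE
t=7: input=5 -> V=0 FIRE
t=8: input=5 -> V=0 FIRE
t=9: input=0 -> V=0
t=10: input=4 -> V=20
t=11: input=3 -> V=0 FIRE
t=12: input=0 -> V=0
t=13: input=0 -> V=0
t=14: input=2 -> V=10

Answer: 4 1 1 3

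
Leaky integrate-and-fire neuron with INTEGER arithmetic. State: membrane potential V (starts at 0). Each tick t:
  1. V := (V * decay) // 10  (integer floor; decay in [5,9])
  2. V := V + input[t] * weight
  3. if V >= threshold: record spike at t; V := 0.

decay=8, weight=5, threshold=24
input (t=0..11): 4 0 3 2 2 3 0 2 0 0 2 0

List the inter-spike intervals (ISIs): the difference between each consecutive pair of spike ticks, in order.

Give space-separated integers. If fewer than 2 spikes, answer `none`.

t=0: input=4 -> V=20
t=1: input=0 -> V=16
t=2: input=3 -> V=0 FIRE
t=3: input=2 -> V=10
t=4: input=2 -> V=18
t=5: input=3 -> V=0 FIRE
t=6: input=0 -> V=0
t=7: input=2 -> V=10
t=8: input=0 -> V=8
t=9: input=0 -> V=6
t=10: input=2 -> V=14
t=11: input=0 -> V=11

Answer: 3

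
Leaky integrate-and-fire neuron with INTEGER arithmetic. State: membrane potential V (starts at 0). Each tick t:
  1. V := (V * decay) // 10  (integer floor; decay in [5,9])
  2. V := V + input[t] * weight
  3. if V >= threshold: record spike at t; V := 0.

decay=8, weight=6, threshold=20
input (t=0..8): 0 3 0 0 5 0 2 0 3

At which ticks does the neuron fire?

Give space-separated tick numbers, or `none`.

t=0: input=0 -> V=0
t=1: input=3 -> V=18
t=2: input=0 -> V=14
t=3: input=0 -> V=11
t=4: input=5 -> V=0 FIRE
t=5: input=0 -> V=0
t=6: input=2 -> V=12
t=7: input=0 -> V=9
t=8: input=3 -> V=0 FIRE

Answer: 4 8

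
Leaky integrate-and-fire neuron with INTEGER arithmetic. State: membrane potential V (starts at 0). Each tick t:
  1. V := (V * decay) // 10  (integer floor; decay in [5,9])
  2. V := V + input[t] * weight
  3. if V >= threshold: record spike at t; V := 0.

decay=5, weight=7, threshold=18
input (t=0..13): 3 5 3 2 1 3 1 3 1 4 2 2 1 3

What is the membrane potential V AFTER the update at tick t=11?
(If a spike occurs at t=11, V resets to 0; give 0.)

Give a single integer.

Answer: 0

Derivation:
t=0: input=3 -> V=0 FIRE
t=1: input=5 -> V=0 FIRE
t=2: input=3 -> V=0 FIRE
t=3: input=2 -> V=14
t=4: input=1 -> V=14
t=5: input=3 -> V=0 FIRE
t=6: input=1 -> V=7
t=7: input=3 -> V=0 FIRE
t=8: input=1 -> V=7
t=9: input=4 -> V=0 FIRE
t=10: input=2 -> V=14
t=11: input=2 -> V=0 FIRE
t=12: input=1 -> V=7
t=13: input=3 -> V=0 FIRE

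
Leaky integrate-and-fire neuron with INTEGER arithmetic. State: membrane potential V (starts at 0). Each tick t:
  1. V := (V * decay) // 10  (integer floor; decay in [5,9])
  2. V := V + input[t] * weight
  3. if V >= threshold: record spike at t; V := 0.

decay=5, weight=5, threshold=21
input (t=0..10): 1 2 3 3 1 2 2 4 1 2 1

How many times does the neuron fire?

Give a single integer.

Answer: 2

Derivation:
t=0: input=1 -> V=5
t=1: input=2 -> V=12
t=2: input=3 -> V=0 FIRE
t=3: input=3 -> V=15
t=4: input=1 -> V=12
t=5: input=2 -> V=16
t=6: input=2 -> V=18
t=7: input=4 -> V=0 FIRE
t=8: input=1 -> V=5
t=9: input=2 -> V=12
t=10: input=1 -> V=11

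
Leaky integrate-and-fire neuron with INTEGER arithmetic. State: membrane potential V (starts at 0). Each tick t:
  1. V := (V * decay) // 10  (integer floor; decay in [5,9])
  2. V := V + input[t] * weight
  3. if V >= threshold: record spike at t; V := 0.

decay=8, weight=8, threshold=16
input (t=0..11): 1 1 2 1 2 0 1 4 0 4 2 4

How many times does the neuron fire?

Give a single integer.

Answer: 6

Derivation:
t=0: input=1 -> V=8
t=1: input=1 -> V=14
t=2: input=2 -> V=0 FIRE
t=3: input=1 -> V=8
t=4: input=2 -> V=0 FIRE
t=5: input=0 -> V=0
t=6: input=1 -> V=8
t=7: input=4 -> V=0 FIRE
t=8: input=0 -> V=0
t=9: input=4 -> V=0 FIRE
t=10: input=2 -> V=0 FIRE
t=11: input=4 -> V=0 FIRE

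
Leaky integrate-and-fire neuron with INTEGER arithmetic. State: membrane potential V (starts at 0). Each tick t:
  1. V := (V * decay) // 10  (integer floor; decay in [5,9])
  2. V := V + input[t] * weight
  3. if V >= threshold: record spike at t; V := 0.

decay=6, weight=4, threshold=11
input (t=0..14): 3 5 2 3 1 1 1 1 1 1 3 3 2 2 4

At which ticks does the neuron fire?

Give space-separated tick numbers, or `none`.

t=0: input=3 -> V=0 FIRE
t=1: input=5 -> V=0 FIRE
t=2: input=2 -> V=8
t=3: input=3 -> V=0 FIRE
t=4: input=1 -> V=4
t=5: input=1 -> V=6
t=6: input=1 -> V=7
t=7: input=1 -> V=8
t=8: input=1 -> V=8
t=9: input=1 -> V=8
t=10: input=3 -> V=0 FIRE
t=11: input=3 -> V=0 FIRE
t=12: input=2 -> V=8
t=13: input=2 -> V=0 FIRE
t=14: input=4 -> V=0 FIRE

Answer: 0 1 3 10 11 13 14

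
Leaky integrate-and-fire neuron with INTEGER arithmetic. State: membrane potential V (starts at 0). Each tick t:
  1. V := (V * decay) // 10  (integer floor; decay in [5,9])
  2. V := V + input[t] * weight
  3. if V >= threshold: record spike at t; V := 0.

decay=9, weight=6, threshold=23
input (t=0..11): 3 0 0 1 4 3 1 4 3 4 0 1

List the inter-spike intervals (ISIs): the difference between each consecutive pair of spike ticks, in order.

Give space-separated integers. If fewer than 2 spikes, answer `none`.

Answer: 3 2

Derivation:
t=0: input=3 -> V=18
t=1: input=0 -> V=16
t=2: input=0 -> V=14
t=3: input=1 -> V=18
t=4: input=4 -> V=0 FIRE
t=5: input=3 -> V=18
t=6: input=1 -> V=22
t=7: input=4 -> V=0 FIRE
t=8: input=3 -> V=18
t=9: input=4 -> V=0 FIRE
t=10: input=0 -> V=0
t=11: input=1 -> V=6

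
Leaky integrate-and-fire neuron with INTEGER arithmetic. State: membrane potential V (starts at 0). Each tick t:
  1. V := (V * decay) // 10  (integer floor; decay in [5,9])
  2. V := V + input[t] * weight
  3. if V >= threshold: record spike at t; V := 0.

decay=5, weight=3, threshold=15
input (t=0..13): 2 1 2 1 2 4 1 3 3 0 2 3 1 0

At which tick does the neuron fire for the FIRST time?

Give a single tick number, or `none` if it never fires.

Answer: 5

Derivation:
t=0: input=2 -> V=6
t=1: input=1 -> V=6
t=2: input=2 -> V=9
t=3: input=1 -> V=7
t=4: input=2 -> V=9
t=5: input=4 -> V=0 FIRE
t=6: input=1 -> V=3
t=7: input=3 -> V=10
t=8: input=3 -> V=14
t=9: input=0 -> V=7
t=10: input=2 -> V=9
t=11: input=3 -> V=13
t=12: input=1 -> V=9
t=13: input=0 -> V=4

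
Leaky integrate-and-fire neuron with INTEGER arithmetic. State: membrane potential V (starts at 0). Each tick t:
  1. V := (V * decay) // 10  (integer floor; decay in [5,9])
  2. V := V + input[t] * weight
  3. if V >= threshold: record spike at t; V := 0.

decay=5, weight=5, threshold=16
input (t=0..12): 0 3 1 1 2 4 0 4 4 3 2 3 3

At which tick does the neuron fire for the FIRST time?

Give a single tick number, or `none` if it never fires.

Answer: 5

Derivation:
t=0: input=0 -> V=0
t=1: input=3 -> V=15
t=2: input=1 -> V=12
t=3: input=1 -> V=11
t=4: input=2 -> V=15
t=5: input=4 -> V=0 FIRE
t=6: input=0 -> V=0
t=7: input=4 -> V=0 FIRE
t=8: input=4 -> V=0 FIRE
t=9: input=3 -> V=15
t=10: input=2 -> V=0 FIRE
t=11: input=3 -> V=15
t=12: input=3 -> V=0 FIRE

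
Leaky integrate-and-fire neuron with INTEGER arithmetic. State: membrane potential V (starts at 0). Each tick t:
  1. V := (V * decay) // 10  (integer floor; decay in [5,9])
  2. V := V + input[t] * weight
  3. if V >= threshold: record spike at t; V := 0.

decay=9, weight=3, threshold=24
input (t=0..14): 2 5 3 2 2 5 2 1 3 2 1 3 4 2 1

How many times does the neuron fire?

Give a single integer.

t=0: input=2 -> V=6
t=1: input=5 -> V=20
t=2: input=3 -> V=0 FIRE
t=3: input=2 -> V=6
t=4: input=2 -> V=11
t=5: input=5 -> V=0 FIRE
t=6: input=2 -> V=6
t=7: input=1 -> V=8
t=8: input=3 -> V=16
t=9: input=2 -> V=20
t=10: input=1 -> V=21
t=11: input=3 -> V=0 FIRE
t=12: input=4 -> V=12
t=13: input=2 -> V=16
t=14: input=1 -> V=17

Answer: 3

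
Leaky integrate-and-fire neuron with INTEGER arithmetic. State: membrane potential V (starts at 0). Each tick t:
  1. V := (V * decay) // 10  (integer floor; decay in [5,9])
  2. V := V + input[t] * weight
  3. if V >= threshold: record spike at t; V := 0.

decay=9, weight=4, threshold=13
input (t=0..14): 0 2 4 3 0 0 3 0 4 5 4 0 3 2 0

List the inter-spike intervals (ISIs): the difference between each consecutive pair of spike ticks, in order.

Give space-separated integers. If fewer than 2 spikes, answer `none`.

t=0: input=0 -> V=0
t=1: input=2 -> V=8
t=2: input=4 -> V=0 FIRE
t=3: input=3 -> V=12
t=4: input=0 -> V=10
t=5: input=0 -> V=9
t=6: input=3 -> V=0 FIRE
t=7: input=0 -> V=0
t=8: input=4 -> V=0 FIRE
t=9: input=5 -> V=0 FIRE
t=10: input=4 -> V=0 FIRE
t=11: input=0 -> V=0
t=12: input=3 -> V=12
t=13: input=2 -> V=0 FIRE
t=14: input=0 -> V=0

Answer: 4 2 1 1 3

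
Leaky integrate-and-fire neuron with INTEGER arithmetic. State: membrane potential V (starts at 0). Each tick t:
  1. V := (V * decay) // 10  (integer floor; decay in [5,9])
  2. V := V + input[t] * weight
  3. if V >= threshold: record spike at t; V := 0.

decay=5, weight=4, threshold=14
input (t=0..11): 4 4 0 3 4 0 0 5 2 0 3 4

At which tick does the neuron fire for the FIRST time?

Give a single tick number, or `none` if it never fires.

t=0: input=4 -> V=0 FIRE
t=1: input=4 -> V=0 FIRE
t=2: input=0 -> V=0
t=3: input=3 -> V=12
t=4: input=4 -> V=0 FIRE
t=5: input=0 -> V=0
t=6: input=0 -> V=0
t=7: input=5 -> V=0 FIRE
t=8: input=2 -> V=8
t=9: input=0 -> V=4
t=10: input=3 -> V=0 FIRE
t=11: input=4 -> V=0 FIRE

Answer: 0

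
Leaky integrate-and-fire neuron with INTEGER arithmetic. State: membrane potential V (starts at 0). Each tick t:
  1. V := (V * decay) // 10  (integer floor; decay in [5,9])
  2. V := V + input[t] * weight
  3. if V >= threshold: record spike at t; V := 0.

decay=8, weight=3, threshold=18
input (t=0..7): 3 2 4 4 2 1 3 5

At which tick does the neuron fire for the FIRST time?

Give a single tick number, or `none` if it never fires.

Answer: 2

Derivation:
t=0: input=3 -> V=9
t=1: input=2 -> V=13
t=2: input=4 -> V=0 FIRE
t=3: input=4 -> V=12
t=4: input=2 -> V=15
t=5: input=1 -> V=15
t=6: input=3 -> V=0 FIRE
t=7: input=5 -> V=15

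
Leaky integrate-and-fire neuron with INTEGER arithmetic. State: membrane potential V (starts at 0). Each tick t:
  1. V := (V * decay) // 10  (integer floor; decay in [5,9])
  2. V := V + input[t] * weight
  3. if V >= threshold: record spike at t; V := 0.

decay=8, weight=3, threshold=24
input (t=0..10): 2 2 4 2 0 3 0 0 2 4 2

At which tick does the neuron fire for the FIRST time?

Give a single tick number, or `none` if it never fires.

Answer: 9

Derivation:
t=0: input=2 -> V=6
t=1: input=2 -> V=10
t=2: input=4 -> V=20
t=3: input=2 -> V=22
t=4: input=0 -> V=17
t=5: input=3 -> V=22
t=6: input=0 -> V=17
t=7: input=0 -> V=13
t=8: input=2 -> V=16
t=9: input=4 -> V=0 FIRE
t=10: input=2 -> V=6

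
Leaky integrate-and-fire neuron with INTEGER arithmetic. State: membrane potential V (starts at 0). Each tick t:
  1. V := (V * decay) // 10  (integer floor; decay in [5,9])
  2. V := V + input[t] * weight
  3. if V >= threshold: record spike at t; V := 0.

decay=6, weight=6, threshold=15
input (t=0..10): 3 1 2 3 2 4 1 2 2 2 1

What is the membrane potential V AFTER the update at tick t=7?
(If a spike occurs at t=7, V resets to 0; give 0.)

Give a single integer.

t=0: input=3 -> V=0 FIRE
t=1: input=1 -> V=6
t=2: input=2 -> V=0 FIRE
t=3: input=3 -> V=0 FIRE
t=4: input=2 -> V=12
t=5: input=4 -> V=0 FIRE
t=6: input=1 -> V=6
t=7: input=2 -> V=0 FIRE
t=8: input=2 -> V=12
t=9: input=2 -> V=0 FIRE
t=10: input=1 -> V=6

Answer: 0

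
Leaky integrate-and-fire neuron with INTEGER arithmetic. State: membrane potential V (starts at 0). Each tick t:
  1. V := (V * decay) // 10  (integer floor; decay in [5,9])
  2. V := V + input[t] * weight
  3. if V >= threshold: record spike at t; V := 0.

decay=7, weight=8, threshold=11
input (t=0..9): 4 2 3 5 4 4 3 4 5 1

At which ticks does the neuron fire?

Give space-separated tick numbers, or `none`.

Answer: 0 1 2 3 4 5 6 7 8

Derivation:
t=0: input=4 -> V=0 FIRE
t=1: input=2 -> V=0 FIRE
t=2: input=3 -> V=0 FIRE
t=3: input=5 -> V=0 FIRE
t=4: input=4 -> V=0 FIRE
t=5: input=4 -> V=0 FIRE
t=6: input=3 -> V=0 FIRE
t=7: input=4 -> V=0 FIRE
t=8: input=5 -> V=0 FIRE
t=9: input=1 -> V=8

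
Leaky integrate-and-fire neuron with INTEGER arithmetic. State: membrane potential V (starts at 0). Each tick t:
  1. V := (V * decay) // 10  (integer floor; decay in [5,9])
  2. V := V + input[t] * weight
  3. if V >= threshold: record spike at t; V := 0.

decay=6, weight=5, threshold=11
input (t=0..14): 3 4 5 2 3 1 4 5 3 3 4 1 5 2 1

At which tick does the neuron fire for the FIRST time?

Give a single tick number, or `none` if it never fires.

Answer: 0

Derivation:
t=0: input=3 -> V=0 FIRE
t=1: input=4 -> V=0 FIRE
t=2: input=5 -> V=0 FIRE
t=3: input=2 -> V=10
t=4: input=3 -> V=0 FIRE
t=5: input=1 -> V=5
t=6: input=4 -> V=0 FIRE
t=7: input=5 -> V=0 FIRE
t=8: input=3 -> V=0 FIRE
t=9: input=3 -> V=0 FIRE
t=10: input=4 -> V=0 FIRE
t=11: input=1 -> V=5
t=12: input=5 -> V=0 FIRE
t=13: input=2 -> V=10
t=14: input=1 -> V=0 FIRE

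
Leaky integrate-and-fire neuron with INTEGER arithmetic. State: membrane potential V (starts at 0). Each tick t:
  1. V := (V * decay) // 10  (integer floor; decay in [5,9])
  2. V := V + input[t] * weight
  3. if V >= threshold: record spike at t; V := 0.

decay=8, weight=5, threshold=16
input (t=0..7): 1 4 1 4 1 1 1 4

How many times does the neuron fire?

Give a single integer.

t=0: input=1 -> V=5
t=1: input=4 -> V=0 FIRE
t=2: input=1 -> V=5
t=3: input=4 -> V=0 FIRE
t=4: input=1 -> V=5
t=5: input=1 -> V=9
t=6: input=1 -> V=12
t=7: input=4 -> V=0 FIRE

Answer: 3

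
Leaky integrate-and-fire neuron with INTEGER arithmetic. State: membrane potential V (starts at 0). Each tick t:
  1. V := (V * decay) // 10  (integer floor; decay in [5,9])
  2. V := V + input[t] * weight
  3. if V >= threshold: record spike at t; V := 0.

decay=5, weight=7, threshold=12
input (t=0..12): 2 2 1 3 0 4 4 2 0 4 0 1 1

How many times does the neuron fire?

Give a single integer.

t=0: input=2 -> V=0 FIRE
t=1: input=2 -> V=0 FIRE
t=2: input=1 -> V=7
t=3: input=3 -> V=0 FIRE
t=4: input=0 -> V=0
t=5: input=4 -> V=0 FIRE
t=6: input=4 -> V=0 FIRE
t=7: input=2 -> V=0 FIRE
t=8: input=0 -> V=0
t=9: input=4 -> V=0 FIRE
t=10: input=0 -> V=0
t=11: input=1 -> V=7
t=12: input=1 -> V=10

Answer: 7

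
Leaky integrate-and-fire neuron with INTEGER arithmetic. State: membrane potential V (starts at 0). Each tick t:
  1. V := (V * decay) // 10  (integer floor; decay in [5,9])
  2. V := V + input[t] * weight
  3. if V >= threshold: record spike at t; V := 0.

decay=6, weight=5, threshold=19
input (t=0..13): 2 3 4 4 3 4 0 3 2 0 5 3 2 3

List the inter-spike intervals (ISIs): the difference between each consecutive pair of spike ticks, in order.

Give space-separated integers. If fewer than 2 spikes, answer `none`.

Answer: 1 1 2 3 2 2

Derivation:
t=0: input=2 -> V=10
t=1: input=3 -> V=0 FIRE
t=2: input=4 -> V=0 FIRE
t=3: input=4 -> V=0 FIRE
t=4: input=3 -> V=15
t=5: input=4 -> V=0 FIRE
t=6: input=0 -> V=0
t=7: input=3 -> V=15
t=8: input=2 -> V=0 FIRE
t=9: input=0 -> V=0
t=10: input=5 -> V=0 FIRE
t=11: input=3 -> V=15
t=12: input=2 -> V=0 FIRE
t=13: input=3 -> V=15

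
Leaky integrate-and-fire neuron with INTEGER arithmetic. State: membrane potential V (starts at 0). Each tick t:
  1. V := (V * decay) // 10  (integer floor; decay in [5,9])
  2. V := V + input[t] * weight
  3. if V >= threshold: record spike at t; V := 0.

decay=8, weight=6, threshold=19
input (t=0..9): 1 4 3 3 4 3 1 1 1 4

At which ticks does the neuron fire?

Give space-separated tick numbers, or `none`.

Answer: 1 3 4 6 9

Derivation:
t=0: input=1 -> V=6
t=1: input=4 -> V=0 FIRE
t=2: input=3 -> V=18
t=3: input=3 -> V=0 FIRE
t=4: input=4 -> V=0 FIRE
t=5: input=3 -> V=18
t=6: input=1 -> V=0 FIRE
t=7: input=1 -> V=6
t=8: input=1 -> V=10
t=9: input=4 -> V=0 FIRE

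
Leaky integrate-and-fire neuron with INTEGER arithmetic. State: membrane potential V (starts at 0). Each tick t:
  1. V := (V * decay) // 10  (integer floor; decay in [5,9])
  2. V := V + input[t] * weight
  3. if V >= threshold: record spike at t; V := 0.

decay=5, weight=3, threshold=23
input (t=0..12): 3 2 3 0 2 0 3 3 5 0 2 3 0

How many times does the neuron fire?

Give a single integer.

t=0: input=3 -> V=9
t=1: input=2 -> V=10
t=2: input=3 -> V=14
t=3: input=0 -> V=7
t=4: input=2 -> V=9
t=5: input=0 -> V=4
t=6: input=3 -> V=11
t=7: input=3 -> V=14
t=8: input=5 -> V=22
t=9: input=0 -> V=11
t=10: input=2 -> V=11
t=11: input=3 -> V=14
t=12: input=0 -> V=7

Answer: 0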